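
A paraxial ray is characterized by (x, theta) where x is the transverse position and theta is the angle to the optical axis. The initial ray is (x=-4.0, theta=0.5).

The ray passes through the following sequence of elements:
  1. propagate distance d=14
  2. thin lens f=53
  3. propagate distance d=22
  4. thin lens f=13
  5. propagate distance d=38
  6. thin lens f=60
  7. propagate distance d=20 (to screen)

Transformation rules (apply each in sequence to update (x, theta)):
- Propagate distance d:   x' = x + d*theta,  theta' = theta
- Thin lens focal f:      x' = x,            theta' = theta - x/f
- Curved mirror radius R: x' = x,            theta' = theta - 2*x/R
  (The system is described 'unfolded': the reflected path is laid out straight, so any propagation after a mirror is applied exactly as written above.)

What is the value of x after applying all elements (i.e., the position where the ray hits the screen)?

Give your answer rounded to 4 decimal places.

Initial: x=-4.0000 theta=0.5000
After 1 (propagate distance d=14): x=3.0000 theta=0.5000
After 2 (thin lens f=53): x=3.0000 theta=47/106 (≈0.4434)
After 3 (propagate distance d=22): x=676/53 (≈12.7547) theta=47/106 (≈0.4434)
After 4 (thin lens f=13): x=676/53 (≈12.7547) theta=-57/106 (≈-0.5377)
After 5 (propagate distance d=38): x=-407/53 (≈-7.6792) theta=-57/106 (≈-0.5377)
After 6 (thin lens f=60): x=-407/53 (≈-7.6792) theta=-1303/3180 (≈-0.4097)
After 7 (propagate distance d=20 (to screen)): x=-2524/159 (≈-15.8742) theta=-1303/3180 (≈-0.4097)
Rounded to 4 decimal places: x = -15.8742

Answer: -15.8742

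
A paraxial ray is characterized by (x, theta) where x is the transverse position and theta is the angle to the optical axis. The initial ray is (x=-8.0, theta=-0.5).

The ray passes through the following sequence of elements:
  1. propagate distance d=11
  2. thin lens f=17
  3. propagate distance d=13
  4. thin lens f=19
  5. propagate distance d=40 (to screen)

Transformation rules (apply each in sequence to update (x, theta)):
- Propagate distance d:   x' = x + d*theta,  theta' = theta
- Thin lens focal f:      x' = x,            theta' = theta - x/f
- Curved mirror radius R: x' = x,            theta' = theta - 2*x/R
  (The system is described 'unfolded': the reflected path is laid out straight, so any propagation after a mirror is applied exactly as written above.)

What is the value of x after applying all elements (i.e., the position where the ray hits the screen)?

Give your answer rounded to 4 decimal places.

Initial: x=-8.0000 theta=-0.5000
After 1 (propagate distance d=11): x=-13.5000 theta=-0.5000
After 2 (thin lens f=17): x=-13.5000 theta=5/17 (≈0.2941)
After 3 (propagate distance d=13): x=-329/34 (≈-9.6765) theta=5/17 (≈0.2941)
After 4 (thin lens f=19): x=-329/34 (≈-9.6765) theta=519/646 (≈0.8034)
After 5 (propagate distance d=40 (to screen)): x=14509/646 (≈22.4598) theta=519/646 (≈0.8034)
Rounded to 4 decimal places: x = 22.4598

Answer: 22.4598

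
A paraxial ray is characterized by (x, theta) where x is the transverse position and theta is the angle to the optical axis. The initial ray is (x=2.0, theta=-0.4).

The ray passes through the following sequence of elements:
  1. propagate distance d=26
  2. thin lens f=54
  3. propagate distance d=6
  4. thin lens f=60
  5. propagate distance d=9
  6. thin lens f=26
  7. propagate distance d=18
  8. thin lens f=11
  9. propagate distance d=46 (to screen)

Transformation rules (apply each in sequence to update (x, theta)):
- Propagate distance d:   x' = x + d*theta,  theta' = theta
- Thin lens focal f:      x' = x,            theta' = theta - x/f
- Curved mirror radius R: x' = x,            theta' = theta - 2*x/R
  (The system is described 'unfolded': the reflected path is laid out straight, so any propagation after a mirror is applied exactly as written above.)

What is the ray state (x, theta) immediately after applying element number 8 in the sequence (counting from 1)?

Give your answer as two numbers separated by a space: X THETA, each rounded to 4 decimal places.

Initial: x=2.0000 theta=-0.4000
After 1 (propagate distance d=26): x=-8.4000 theta=-0.4000
After 2 (thin lens f=54): x=-8.4000 theta=-11/45 (≈-0.2444)
After 3 (propagate distance d=6): x=-148/15 (≈-9.8667) theta=-11/45 (≈-0.2444)
After 4 (thin lens f=60): x=-148/15 (≈-9.8667) theta=-0.0800
After 5 (propagate distance d=9): x=-794/75 (≈-10.5867) theta=-0.0800
After 6 (thin lens f=26): x=-794/75 (≈-10.5867) theta=319/975 (≈0.3272)
After 7 (propagate distance d=18): x=-916/195 (≈-4.6974) theta=319/975 (≈0.3272)
After 8 (thin lens f=11): x=-916/195 (≈-4.6974) theta=8089/10725 (≈0.7542)
Rounded to 4 decimal places: x = -4.6974, theta = 0.7542

Answer: -4.6974 0.7542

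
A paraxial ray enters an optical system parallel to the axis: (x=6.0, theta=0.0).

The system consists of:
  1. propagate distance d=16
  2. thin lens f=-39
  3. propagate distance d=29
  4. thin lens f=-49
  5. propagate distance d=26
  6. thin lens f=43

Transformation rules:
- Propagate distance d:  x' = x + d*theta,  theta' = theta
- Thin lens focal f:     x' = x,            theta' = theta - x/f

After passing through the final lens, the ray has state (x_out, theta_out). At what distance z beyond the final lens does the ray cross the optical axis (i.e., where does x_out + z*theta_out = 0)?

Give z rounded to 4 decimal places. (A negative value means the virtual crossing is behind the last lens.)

Answer: 204.0819

Derivation:
Initial: x=6.0000 theta=0.0000
After 1 (propagate distance d=16): x=6.0000 theta=0.0000
After 2 (thin lens f=-39): x=6.0000 theta=2/13 (≈0.1538)
After 3 (propagate distance d=29): x=136/13 (≈10.4615) theta=2/13 (≈0.1538)
After 4 (thin lens f=-49): x=136/13 (≈10.4615) theta=18/49 (≈0.3673)
After 5 (propagate distance d=26): x=12748/637 (≈20.0126) theta=18/49 (≈0.3673)
After 6 (thin lens f=43): x=12748/637 (≈20.0126) theta=-2686/27391 (≈-0.0981)
z_focus = -x_out/theta_out = -(12748/637)/(-2686/27391) = 274082/1343 ≈ 204.0819
Rounded to 4 decimal places: z = 204.0819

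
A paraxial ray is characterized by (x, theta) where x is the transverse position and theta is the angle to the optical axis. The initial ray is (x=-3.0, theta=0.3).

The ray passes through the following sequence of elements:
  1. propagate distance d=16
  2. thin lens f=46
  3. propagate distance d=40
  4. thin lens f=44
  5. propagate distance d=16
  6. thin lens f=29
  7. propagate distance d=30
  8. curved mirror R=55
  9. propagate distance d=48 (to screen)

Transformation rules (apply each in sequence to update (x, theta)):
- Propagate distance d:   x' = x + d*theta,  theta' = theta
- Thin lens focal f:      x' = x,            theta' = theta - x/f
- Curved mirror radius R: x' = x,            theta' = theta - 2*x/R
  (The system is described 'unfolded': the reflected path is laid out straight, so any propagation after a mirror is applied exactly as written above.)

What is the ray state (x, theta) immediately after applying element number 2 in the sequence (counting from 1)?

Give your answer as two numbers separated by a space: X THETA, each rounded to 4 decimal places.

Answer: 1.8000 0.2609

Derivation:
Initial: x=-3.0000 theta=0.3000
After 1 (propagate distance d=16): x=1.8000 theta=0.3000
After 2 (thin lens f=46): x=1.8000 theta=6/23 (≈0.2609)
Rounded to 4 decimal places: x = 1.8000, theta = 0.2609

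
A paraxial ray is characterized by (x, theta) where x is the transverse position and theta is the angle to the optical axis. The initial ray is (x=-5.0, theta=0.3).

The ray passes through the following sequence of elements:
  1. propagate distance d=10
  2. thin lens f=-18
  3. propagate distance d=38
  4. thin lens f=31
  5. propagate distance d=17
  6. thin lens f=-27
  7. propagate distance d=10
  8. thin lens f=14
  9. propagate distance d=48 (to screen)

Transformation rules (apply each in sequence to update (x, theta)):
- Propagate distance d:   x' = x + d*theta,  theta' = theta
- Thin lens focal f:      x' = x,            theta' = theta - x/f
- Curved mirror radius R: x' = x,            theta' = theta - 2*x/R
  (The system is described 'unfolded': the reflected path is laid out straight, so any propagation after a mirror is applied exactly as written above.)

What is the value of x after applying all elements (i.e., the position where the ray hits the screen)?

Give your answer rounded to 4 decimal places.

Initial: x=-5.0000 theta=0.3000
After 1 (propagate distance d=10): x=-2.0000 theta=0.3000
After 2 (thin lens f=-18): x=-2.0000 theta=17/90 (≈0.1889)
After 3 (propagate distance d=38): x=233/45 (≈5.1778) theta=17/90 (≈0.1889)
After 4 (thin lens f=31): x=233/45 (≈5.1778) theta=61/2790 (≈0.0219)
After 5 (propagate distance d=17): x=5161/930 (≈5.5495) theta=61/2790 (≈0.0219)
After 6 (thin lens f=-27): x=5161/930 (≈5.5495) theta=571/2511 (≈0.2274)
After 7 (propagate distance d=10): x=6337/810 (≈7.8235) theta=571/2511 (≈0.2274)
After 8 (thin lens f=14): x=6337/810 (≈7.8235) theta=-116507/351540 (≈-0.3314)
After 9 (propagate distance d=48 (to screen)): x=-1421039/175770 (≈-8.0847) theta=-116507/351540 (≈-0.3314)
Rounded to 4 decimal places: x = -8.0847

Answer: -8.0847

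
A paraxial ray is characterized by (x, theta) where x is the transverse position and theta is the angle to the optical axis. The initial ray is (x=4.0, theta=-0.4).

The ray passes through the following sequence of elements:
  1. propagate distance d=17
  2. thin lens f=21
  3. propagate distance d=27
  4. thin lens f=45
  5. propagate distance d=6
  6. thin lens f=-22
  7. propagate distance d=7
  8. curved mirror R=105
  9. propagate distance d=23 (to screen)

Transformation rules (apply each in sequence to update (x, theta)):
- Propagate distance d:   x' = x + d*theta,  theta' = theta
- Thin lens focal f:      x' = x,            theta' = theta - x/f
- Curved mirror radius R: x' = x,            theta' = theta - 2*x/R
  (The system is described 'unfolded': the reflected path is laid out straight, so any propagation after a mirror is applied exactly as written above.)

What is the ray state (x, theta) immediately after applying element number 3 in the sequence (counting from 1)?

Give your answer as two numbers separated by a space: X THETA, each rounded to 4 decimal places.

Initial: x=4.0000 theta=-0.4000
After 1 (propagate distance d=17): x=-2.8000 theta=-0.4000
After 2 (thin lens f=21): x=-2.8000 theta=-4/15 (≈-0.2667)
After 3 (propagate distance d=27): x=-10.0000 theta=-4/15 (≈-0.2667)
Rounded to 4 decimal places: x = -10.0000, theta = -0.2667

Answer: -10.0000 -0.2667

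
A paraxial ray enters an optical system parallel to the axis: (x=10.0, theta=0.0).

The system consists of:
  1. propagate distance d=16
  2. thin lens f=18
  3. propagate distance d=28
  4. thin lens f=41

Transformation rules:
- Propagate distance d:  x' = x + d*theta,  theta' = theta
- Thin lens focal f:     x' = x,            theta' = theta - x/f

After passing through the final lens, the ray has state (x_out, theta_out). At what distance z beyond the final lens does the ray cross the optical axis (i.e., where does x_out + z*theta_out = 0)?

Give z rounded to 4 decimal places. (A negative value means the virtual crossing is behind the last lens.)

Initial: x=10.0000 theta=0.0000
After 1 (propagate distance d=16): x=10.0000 theta=0.0000
After 2 (thin lens f=18): x=10.0000 theta=-5/9 (≈-0.5556)
After 3 (propagate distance d=28): x=-50/9 (≈-5.5556) theta=-5/9 (≈-0.5556)
After 4 (thin lens f=41): x=-50/9 (≈-5.5556) theta=-155/369 (≈-0.4201)
z_focus = -x_out/theta_out = -(-50/9)/(-155/369) = -410/31 ≈ -13.2258
Rounded to 4 decimal places: z = -13.2258

Answer: -13.2258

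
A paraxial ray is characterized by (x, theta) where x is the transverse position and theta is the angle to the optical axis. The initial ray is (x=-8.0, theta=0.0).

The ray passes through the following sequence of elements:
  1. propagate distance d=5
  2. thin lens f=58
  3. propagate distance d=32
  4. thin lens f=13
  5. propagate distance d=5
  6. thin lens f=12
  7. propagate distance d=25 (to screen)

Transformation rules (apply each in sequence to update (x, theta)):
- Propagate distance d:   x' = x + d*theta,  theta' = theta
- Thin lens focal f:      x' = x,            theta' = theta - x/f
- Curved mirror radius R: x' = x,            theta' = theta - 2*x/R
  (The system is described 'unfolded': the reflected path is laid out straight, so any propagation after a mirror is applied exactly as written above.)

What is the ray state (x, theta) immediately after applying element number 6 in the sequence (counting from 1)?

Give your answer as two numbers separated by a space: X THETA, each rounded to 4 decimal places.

Answer: -1.5172 0.5402

Derivation:
Initial: x=-8.0000 theta=0.0000
After 1 (propagate distance d=5): x=-8.0000 theta=0.0000
After 2 (thin lens f=58): x=-8.0000 theta=4/29 (≈0.1379)
After 3 (propagate distance d=32): x=-104/29 (≈-3.5862) theta=4/29 (≈0.1379)
After 4 (thin lens f=13): x=-104/29 (≈-3.5862) theta=12/29 (≈0.4138)
After 5 (propagate distance d=5): x=-44/29 (≈-1.5172) theta=12/29 (≈0.4138)
After 6 (thin lens f=12): x=-44/29 (≈-1.5172) theta=47/87 (≈0.5402)
Rounded to 4 decimal places: x = -1.5172, theta = 0.5402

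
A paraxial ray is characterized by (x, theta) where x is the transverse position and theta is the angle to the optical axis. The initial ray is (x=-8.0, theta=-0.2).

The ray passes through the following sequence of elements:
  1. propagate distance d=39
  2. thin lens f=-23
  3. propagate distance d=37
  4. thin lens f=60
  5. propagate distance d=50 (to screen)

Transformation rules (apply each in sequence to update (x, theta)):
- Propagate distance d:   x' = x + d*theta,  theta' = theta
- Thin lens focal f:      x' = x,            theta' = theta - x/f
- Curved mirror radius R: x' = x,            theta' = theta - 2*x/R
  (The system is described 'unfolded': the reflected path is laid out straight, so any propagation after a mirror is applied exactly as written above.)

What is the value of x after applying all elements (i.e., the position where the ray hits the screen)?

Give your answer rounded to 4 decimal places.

Answer: -52.4507

Derivation:
Initial: x=-8.0000 theta=-0.2000
After 1 (propagate distance d=39): x=-15.8000 theta=-0.2000
After 2 (thin lens f=-23): x=-15.8000 theta=-102/115 (≈-0.8870)
After 3 (propagate distance d=37): x=-5591/115 (≈-48.6174) theta=-102/115 (≈-0.8870)
After 4 (thin lens f=60): x=-5591/115 (≈-48.6174) theta=-23/300 (≈-0.0767)
After 5 (propagate distance d=50 (to screen)): x=-36191/690 (≈-52.4507) theta=-23/300 (≈-0.0767)
Rounded to 4 decimal places: x = -52.4507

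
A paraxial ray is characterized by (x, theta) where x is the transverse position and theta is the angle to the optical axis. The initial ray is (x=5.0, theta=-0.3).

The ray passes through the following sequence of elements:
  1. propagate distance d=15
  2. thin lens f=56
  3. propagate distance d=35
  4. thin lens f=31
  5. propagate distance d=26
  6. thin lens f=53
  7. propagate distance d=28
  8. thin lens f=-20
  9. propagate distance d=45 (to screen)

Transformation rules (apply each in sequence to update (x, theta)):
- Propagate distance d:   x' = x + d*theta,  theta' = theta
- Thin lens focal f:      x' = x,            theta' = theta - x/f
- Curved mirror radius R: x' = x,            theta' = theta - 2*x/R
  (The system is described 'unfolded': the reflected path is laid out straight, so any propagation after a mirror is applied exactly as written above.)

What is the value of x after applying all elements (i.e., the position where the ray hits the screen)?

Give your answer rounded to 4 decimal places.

Initial: x=5.0000 theta=-0.3000
After 1 (propagate distance d=15): x=0.5000 theta=-0.3000
After 2 (thin lens f=56): x=0.5000 theta=-173/560 (≈-0.3089)
After 3 (propagate distance d=35): x=-10.3125 theta=-173/560 (≈-0.3089)
After 4 (thin lens f=31): x=-10.3125 theta=103/4340 (≈0.0237)
After 5 (propagate distance d=26): x=-168313/17360 (≈-9.6954) theta=103/4340 (≈0.0237)
After 6 (thin lens f=53): x=-168313/17360 (≈-9.6954) theta=190149/920080 (≈0.2067)
After 7 (propagate distance d=28): x=-3596417/920080 (≈-3.9088) theta=190149/920080 (≈0.2067)
After 8 (thin lens f=-20): x=-3596417/920080 (≈-3.9088) theta=29509/2628800 (≈0.0112)
After 9 (propagate distance d=45 (to screen)): x=-12526601/3680320 (≈-3.4037) theta=29509/2628800 (≈0.0112)
Rounded to 4 decimal places: x = -3.4037

Answer: -3.4037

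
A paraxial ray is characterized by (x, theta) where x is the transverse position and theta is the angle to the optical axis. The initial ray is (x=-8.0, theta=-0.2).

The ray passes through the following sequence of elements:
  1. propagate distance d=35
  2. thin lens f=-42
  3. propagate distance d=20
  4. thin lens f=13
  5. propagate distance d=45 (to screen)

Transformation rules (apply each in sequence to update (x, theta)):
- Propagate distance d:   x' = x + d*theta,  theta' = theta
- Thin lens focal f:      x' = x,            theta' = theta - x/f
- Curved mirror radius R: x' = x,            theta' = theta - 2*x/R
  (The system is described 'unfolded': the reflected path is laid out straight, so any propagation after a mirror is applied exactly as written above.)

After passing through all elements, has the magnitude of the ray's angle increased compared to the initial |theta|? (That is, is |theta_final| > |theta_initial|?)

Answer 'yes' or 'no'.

Answer: yes

Derivation:
Initial: x=-8.0000 theta=-0.2000
After 1 (propagate distance d=35): x=-15.0000 theta=-0.2000
After 2 (thin lens f=-42): x=-15.0000 theta=-39/70 (≈-0.5571)
After 3 (propagate distance d=20): x=-183/7 (≈-26.1429) theta=-39/70 (≈-0.5571)
After 4 (thin lens f=13): x=-183/7 (≈-26.1429) theta=189/130 (≈1.4538)
After 5 (propagate distance d=45 (to screen)): x=7149/182 (≈39.2802) theta=189/130 (≈1.4538)
|theta_initial|=0.2000 |theta_final|=189/130 (≈1.4538) -> increased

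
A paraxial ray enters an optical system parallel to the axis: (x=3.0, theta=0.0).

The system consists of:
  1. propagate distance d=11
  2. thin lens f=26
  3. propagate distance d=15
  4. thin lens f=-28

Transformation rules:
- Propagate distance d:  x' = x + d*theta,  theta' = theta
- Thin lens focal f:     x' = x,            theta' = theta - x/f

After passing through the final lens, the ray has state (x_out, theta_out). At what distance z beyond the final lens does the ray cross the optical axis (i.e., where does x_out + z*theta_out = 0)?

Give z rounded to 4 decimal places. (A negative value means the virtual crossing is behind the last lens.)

Answer: 18.1176

Derivation:
Initial: x=3.0000 theta=0.0000
After 1 (propagate distance d=11): x=3.0000 theta=0.0000
After 2 (thin lens f=26): x=3.0000 theta=-3/26 (≈-0.1154)
After 3 (propagate distance d=15): x=33/26 (≈1.2692) theta=-3/26 (≈-0.1154)
After 4 (thin lens f=-28): x=33/26 (≈1.2692) theta=-51/728 (≈-0.0701)
z_focus = -x_out/theta_out = -(33/26)/(-51/728) = 308/17 ≈ 18.1176
Rounded to 4 decimal places: z = 18.1176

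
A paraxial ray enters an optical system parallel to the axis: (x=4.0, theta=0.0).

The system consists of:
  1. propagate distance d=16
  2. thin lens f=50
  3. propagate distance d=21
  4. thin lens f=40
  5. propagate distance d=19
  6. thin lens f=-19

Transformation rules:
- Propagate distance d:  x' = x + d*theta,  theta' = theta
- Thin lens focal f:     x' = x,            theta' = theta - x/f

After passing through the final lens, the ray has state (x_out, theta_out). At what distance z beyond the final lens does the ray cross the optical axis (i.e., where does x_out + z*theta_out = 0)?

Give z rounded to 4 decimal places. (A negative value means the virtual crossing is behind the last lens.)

Answer: -1.9624

Derivation:
Initial: x=4.0000 theta=0.0000
After 1 (propagate distance d=16): x=4.0000 theta=0.0000
After 2 (thin lens f=50): x=4.0000 theta=-0.0800
After 3 (propagate distance d=21): x=2.3200 theta=-0.0800
After 4 (thin lens f=40): x=2.3200 theta=-0.1380
After 5 (propagate distance d=19): x=-0.3020 theta=-0.1380
After 6 (thin lens f=-19): x=-0.3020 theta=-731/4750 (≈-0.1539)
z_focus = -x_out/theta_out = -(-0.3020)/(-731/4750) = -2869/1462 ≈ -1.9624
Rounded to 4 decimal places: z = -1.9624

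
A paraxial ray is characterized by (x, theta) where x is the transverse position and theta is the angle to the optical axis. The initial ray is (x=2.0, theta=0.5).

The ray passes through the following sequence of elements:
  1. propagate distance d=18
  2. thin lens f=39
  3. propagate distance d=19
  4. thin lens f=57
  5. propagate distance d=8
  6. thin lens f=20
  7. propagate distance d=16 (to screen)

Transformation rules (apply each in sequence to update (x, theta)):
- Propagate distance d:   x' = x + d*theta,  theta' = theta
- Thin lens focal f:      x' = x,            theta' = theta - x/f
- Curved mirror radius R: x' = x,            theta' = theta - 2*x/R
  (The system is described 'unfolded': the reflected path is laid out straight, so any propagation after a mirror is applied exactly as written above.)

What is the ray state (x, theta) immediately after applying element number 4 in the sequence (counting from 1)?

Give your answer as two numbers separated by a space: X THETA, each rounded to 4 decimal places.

Answer: 15.1410 -0.0477

Derivation:
Initial: x=2.0000 theta=0.5000
After 1 (propagate distance d=18): x=11.0000 theta=0.5000
After 2 (thin lens f=39): x=11.0000 theta=17/78 (≈0.2179)
After 3 (propagate distance d=19): x=1181/78 (≈15.1410) theta=17/78 (≈0.2179)
After 4 (thin lens f=57): x=1181/78 (≈15.1410) theta=-106/2223 (≈-0.0477)
Rounded to 4 decimal places: x = 15.1410, theta = -0.0477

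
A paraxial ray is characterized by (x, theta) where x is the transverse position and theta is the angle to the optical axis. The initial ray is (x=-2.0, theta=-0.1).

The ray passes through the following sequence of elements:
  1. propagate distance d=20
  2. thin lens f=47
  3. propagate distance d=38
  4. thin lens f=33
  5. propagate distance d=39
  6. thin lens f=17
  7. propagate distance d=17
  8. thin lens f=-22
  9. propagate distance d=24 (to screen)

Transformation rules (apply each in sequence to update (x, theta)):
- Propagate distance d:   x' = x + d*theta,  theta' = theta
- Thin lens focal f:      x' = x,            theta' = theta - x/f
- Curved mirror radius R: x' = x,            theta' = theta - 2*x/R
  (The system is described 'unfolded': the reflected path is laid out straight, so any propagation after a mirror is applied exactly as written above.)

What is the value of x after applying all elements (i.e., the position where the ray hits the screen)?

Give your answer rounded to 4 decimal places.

Answer: 7.0000

Derivation:
Initial: x=-2.0000 theta=-0.1000
After 1 (propagate distance d=20): x=-4.0000 theta=-0.1000
After 2 (thin lens f=47): x=-4.0000 theta=-7/470 (≈-0.0149)
After 3 (propagate distance d=38): x=-1073/235 (≈-4.5660) theta=-7/470 (≈-0.0149)
After 4 (thin lens f=33): x=-1073/235 (≈-4.5660) theta=383/3102 (≈0.1235)
After 5 (propagate distance d=39): x=1289/5170 (≈0.2493) theta=383/3102 (≈0.1235)
After 6 (thin lens f=17): x=1289/5170 (≈0.2493) theta=1304/11985 (≈0.1088)
After 7 (propagate distance d=17): x=6511/3102 (≈2.0990) theta=1304/11985 (≈0.1088)
After 8 (thin lens f=-22): x=6511/3102 (≈2.0990) theta=394857/1933580 (≈0.2042)
After 9 (propagate distance d=24 (to screen)): x=431971/61710 (≈7.0000) theta=394857/1933580 (≈0.2042)
Rounded to 4 decimal places: x = 7.0000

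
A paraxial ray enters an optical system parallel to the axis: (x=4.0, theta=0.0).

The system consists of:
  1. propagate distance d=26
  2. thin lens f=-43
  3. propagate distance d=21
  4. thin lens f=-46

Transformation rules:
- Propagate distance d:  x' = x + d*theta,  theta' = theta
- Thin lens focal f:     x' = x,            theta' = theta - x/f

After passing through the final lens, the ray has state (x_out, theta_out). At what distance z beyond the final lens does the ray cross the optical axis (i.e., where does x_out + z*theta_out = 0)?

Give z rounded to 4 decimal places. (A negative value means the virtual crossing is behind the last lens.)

Answer: -26.7636

Derivation:
Initial: x=4.0000 theta=0.0000
After 1 (propagate distance d=26): x=4.0000 theta=0.0000
After 2 (thin lens f=-43): x=4.0000 theta=4/43 (≈0.0930)
After 3 (propagate distance d=21): x=256/43 (≈5.9535) theta=4/43 (≈0.0930)
After 4 (thin lens f=-46): x=256/43 (≈5.9535) theta=220/989 (≈0.2224)
z_focus = -x_out/theta_out = -(256/43)/(220/989) = -1472/55 ≈ -26.7636
Rounded to 4 decimal places: z = -26.7636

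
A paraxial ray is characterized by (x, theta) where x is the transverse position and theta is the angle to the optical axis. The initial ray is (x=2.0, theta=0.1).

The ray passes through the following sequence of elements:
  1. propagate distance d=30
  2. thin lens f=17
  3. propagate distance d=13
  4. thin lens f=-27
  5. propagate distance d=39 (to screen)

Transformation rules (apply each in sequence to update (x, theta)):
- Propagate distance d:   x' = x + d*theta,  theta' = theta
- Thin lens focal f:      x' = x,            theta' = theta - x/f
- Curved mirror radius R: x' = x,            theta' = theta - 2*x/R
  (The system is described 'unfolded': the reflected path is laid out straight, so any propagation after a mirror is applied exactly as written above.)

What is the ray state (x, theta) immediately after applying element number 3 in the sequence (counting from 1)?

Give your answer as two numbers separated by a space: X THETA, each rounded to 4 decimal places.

Answer: 2.4765 -0.1941

Derivation:
Initial: x=2.0000 theta=0.1000
After 1 (propagate distance d=30): x=5.0000 theta=0.1000
After 2 (thin lens f=17): x=5.0000 theta=-33/170 (≈-0.1941)
After 3 (propagate distance d=13): x=421/170 (≈2.4765) theta=-33/170 (≈-0.1941)
Rounded to 4 decimal places: x = 2.4765, theta = -0.1941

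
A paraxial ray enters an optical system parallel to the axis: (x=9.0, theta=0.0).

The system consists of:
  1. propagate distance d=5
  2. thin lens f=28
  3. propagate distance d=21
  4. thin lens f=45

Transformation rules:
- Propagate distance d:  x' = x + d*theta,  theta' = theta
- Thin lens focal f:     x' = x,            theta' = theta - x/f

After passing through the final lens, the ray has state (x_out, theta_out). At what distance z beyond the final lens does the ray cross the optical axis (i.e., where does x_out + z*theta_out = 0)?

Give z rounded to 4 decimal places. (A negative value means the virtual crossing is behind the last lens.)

Answer: 6.0577

Derivation:
Initial: x=9.0000 theta=0.0000
After 1 (propagate distance d=5): x=9.0000 theta=0.0000
After 2 (thin lens f=28): x=9.0000 theta=-9/28 (≈-0.3214)
After 3 (propagate distance d=21): x=2.2500 theta=-9/28 (≈-0.3214)
After 4 (thin lens f=45): x=2.2500 theta=-13/35 (≈-0.3714)
z_focus = -x_out/theta_out = -(2.2500)/(-13/35) = 315/52 ≈ 6.0577
Rounded to 4 decimal places: z = 6.0577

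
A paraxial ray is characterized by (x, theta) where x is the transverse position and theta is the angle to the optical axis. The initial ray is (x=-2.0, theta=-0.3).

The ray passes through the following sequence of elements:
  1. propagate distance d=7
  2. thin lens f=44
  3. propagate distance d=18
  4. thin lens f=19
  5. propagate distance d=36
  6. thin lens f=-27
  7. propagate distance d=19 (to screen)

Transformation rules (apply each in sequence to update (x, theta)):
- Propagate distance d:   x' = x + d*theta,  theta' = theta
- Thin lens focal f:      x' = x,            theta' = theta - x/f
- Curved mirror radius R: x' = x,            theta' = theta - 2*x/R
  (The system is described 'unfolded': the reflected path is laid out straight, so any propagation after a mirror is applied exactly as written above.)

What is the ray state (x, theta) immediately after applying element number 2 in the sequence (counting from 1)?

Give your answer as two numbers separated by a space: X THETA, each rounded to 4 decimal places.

Answer: -4.1000 -0.2068

Derivation:
Initial: x=-2.0000 theta=-0.3000
After 1 (propagate distance d=7): x=-4.1000 theta=-0.3000
After 2 (thin lens f=44): x=-4.1000 theta=-91/440 (≈-0.2068)
Rounded to 4 decimal places: x = -4.1000, theta = -0.2068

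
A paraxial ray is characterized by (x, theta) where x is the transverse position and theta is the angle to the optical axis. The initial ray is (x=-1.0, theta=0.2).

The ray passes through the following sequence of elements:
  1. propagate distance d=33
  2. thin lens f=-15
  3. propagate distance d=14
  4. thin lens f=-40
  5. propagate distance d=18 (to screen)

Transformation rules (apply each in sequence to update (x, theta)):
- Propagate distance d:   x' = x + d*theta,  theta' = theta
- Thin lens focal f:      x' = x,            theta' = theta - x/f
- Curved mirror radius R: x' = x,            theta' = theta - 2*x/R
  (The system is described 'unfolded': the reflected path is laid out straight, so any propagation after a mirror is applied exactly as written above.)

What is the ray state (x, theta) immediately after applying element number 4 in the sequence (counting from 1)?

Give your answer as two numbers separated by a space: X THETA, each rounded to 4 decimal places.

Answer: 13.6267 0.9140

Derivation:
Initial: x=-1.0000 theta=0.2000
After 1 (propagate distance d=33): x=5.6000 theta=0.2000
After 2 (thin lens f=-15): x=5.6000 theta=43/75 (≈0.5733)
After 3 (propagate distance d=14): x=1022/75 (≈13.6267) theta=43/75 (≈0.5733)
After 4 (thin lens f=-40): x=1022/75 (≈13.6267) theta=0.9140
Rounded to 4 decimal places: x = 13.6267, theta = 0.9140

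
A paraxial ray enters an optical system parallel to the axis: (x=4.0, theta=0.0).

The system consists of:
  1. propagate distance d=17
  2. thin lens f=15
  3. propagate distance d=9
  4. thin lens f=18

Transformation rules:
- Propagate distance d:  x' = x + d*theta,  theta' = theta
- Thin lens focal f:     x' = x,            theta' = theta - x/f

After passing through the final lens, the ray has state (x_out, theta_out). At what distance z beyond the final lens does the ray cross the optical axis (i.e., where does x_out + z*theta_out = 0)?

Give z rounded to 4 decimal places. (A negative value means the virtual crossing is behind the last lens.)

Initial: x=4.0000 theta=0.0000
After 1 (propagate distance d=17): x=4.0000 theta=0.0000
After 2 (thin lens f=15): x=4.0000 theta=-4/15 (≈-0.2667)
After 3 (propagate distance d=9): x=1.6000 theta=-4/15 (≈-0.2667)
After 4 (thin lens f=18): x=1.6000 theta=-16/45 (≈-0.3556)
z_focus = -x_out/theta_out = -(1.6000)/(-16/45) = 4.5000
Rounded to 4 decimal places: z = 4.5000

Answer: 4.5000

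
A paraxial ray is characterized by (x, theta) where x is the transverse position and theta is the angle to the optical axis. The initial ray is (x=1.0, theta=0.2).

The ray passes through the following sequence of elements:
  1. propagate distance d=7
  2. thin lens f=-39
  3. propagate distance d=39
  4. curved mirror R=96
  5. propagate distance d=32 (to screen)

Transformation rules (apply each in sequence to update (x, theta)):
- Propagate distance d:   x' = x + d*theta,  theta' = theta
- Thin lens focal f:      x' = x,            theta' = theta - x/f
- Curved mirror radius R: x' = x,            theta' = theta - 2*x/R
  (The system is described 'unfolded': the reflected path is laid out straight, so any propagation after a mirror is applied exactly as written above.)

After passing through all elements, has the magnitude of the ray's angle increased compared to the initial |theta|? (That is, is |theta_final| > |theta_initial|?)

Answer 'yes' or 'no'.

Answer: no

Derivation:
Initial: x=1.0000 theta=0.2000
After 1 (propagate distance d=7): x=2.4000 theta=0.2000
After 2 (thin lens f=-39): x=2.4000 theta=17/65 (≈0.2615)
After 3 (propagate distance d=39): x=12.6000 theta=17/65 (≈0.2615)
After 4 (curved mirror R=96): x=12.6000 theta=-1/1040 (≈-0.0010)
After 5 (propagate distance d=32 (to screen)): x=817/65 (≈12.5692) theta=-1/1040 (≈-0.0010)
|theta_initial|=0.2000 |theta_final|=1/1040 (≈0.0010) -> not increased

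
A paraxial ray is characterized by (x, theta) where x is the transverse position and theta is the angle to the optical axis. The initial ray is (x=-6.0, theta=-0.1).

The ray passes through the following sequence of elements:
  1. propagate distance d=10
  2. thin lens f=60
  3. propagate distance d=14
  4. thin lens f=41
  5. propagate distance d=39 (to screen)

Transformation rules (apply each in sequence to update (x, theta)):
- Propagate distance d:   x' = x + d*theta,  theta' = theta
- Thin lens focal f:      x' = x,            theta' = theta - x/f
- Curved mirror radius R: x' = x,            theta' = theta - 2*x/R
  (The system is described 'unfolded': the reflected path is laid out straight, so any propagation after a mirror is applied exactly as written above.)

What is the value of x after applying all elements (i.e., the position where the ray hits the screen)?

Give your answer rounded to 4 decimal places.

Answer: 0.3199

Derivation:
Initial: x=-6.0000 theta=-0.1000
After 1 (propagate distance d=10): x=-7.0000 theta=-0.1000
After 2 (thin lens f=60): x=-7.0000 theta=1/60 (≈0.0167)
After 3 (propagate distance d=14): x=-203/30 (≈-6.7667) theta=1/60 (≈0.0167)
After 4 (thin lens f=41): x=-203/30 (≈-6.7667) theta=149/820 (≈0.1817)
After 5 (propagate distance d=39 (to screen)): x=787/2460 (≈0.3199) theta=149/820 (≈0.1817)
Rounded to 4 decimal places: x = 0.3199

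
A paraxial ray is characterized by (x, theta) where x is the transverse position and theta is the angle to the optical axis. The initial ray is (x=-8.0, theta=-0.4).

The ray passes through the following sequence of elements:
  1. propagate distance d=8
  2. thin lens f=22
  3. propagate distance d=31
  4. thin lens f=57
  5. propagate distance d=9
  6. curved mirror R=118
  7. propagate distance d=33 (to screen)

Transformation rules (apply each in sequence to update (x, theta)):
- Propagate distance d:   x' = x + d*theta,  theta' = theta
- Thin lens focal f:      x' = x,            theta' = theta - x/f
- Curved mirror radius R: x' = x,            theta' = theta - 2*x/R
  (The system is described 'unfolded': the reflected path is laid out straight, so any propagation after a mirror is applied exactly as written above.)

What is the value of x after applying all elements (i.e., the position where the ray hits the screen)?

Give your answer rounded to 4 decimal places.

Answer: 5.6577

Derivation:
Initial: x=-8.0000 theta=-0.4000
After 1 (propagate distance d=8): x=-11.2000 theta=-0.4000
After 2 (thin lens f=22): x=-11.2000 theta=6/55 (≈0.1091)
After 3 (propagate distance d=31): x=-86/11 (≈-7.8182) theta=6/55 (≈0.1091)
After 4 (thin lens f=57): x=-86/11 (≈-7.8182) theta=772/3135 (≈0.2463)
After 5 (propagate distance d=9): x=-5854/1045 (≈-5.6019) theta=772/3135 (≈0.2463)
After 6 (curved mirror R=118): x=-5854/1045 (≈-5.6019) theta=12622/36993 (≈0.3412)
After 7 (propagate distance d=33 (to screen)): x=348824/61655 (≈5.6577) theta=12622/36993 (≈0.3412)
Rounded to 4 decimal places: x = 5.6577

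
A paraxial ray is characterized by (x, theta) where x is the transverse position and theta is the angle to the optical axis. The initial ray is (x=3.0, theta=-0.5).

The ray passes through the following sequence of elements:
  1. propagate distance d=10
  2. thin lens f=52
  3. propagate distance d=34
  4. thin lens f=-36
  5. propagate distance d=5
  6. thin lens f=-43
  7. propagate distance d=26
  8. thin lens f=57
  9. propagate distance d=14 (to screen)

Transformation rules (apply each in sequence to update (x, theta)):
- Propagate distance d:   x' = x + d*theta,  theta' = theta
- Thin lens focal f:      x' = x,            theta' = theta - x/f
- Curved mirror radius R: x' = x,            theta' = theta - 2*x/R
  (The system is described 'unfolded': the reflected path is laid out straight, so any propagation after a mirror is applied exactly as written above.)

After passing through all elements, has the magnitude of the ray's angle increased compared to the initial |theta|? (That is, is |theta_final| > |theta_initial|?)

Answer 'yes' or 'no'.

Initial: x=3.0000 theta=-0.5000
After 1 (propagate distance d=10): x=-2.0000 theta=-0.5000
After 2 (thin lens f=52): x=-2.0000 theta=-6/13 (≈-0.4615)
After 3 (propagate distance d=34): x=-230/13 (≈-17.6923) theta=-6/13 (≈-0.4615)
After 4 (thin lens f=-36): x=-230/13 (≈-17.6923) theta=-223/234 (≈-0.9530)
After 5 (propagate distance d=5): x=-5255/234 (≈-22.4573) theta=-223/234 (≈-0.9530)
After 6 (thin lens f=-43): x=-5255/234 (≈-22.4573) theta=-2474/1677 (≈-1.4753)
After 7 (propagate distance d=26): x=-611909/10062 (≈-60.8139) theta=-2474/1677 (≈-1.4753)
After 8 (thin lens f=57): x=-611909/10062 (≈-60.8139) theta=-234199/573534 (≈-0.4083)
After 9 (propagate distance d=14 (to screen)): x=-38157599/573534 (≈-66.5307) theta=-234199/573534 (≈-0.4083)
|theta_initial|=0.5000 |theta_final|=234199/573534 (≈0.4083) -> not increased

Answer: no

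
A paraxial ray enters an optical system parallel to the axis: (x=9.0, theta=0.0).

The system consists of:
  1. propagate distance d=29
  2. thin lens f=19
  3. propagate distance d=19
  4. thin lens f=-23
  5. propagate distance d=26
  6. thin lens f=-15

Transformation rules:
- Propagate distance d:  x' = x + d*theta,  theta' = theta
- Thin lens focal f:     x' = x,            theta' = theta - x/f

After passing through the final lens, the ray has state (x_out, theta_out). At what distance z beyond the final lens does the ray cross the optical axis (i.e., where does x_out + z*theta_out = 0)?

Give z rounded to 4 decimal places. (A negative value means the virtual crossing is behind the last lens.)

Initial: x=9.0000 theta=0.0000
After 1 (propagate distance d=29): x=9.0000 theta=0.0000
After 2 (thin lens f=19): x=9.0000 theta=-9/19 (≈-0.4737)
After 3 (propagate distance d=19): x=0.0000 theta=-9/19 (≈-0.4737)
After 4 (thin lens f=-23): x=0.0000 theta=-9/19 (≈-0.4737)
After 5 (propagate distance d=26): x=-234/19 (≈-12.3158) theta=-9/19 (≈-0.4737)
After 6 (thin lens f=-15): x=-234/19 (≈-12.3158) theta=-123/95 (≈-1.2947)
z_focus = -x_out/theta_out = -(-234/19)/(-123/95) = -390/41 ≈ -9.5122
Rounded to 4 decimal places: z = -9.5122

Answer: -9.5122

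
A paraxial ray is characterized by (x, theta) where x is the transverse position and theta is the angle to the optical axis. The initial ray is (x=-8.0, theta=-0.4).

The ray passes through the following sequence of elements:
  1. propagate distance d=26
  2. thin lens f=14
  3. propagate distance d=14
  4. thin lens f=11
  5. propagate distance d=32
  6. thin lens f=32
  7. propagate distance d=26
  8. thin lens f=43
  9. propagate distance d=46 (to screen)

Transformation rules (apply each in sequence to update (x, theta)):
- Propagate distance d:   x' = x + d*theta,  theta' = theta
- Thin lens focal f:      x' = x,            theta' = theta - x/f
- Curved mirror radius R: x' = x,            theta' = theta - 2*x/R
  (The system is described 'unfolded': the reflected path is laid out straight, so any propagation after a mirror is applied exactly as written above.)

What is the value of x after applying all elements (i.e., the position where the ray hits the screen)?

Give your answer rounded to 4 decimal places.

Answer: 4.9455

Derivation:
Initial: x=-8.0000 theta=-0.4000
After 1 (propagate distance d=26): x=-18.4000 theta=-0.4000
After 2 (thin lens f=14): x=-18.4000 theta=32/35 (≈0.9143)
After 3 (propagate distance d=14): x=-5.6000 theta=32/35 (≈0.9143)
After 4 (thin lens f=11): x=-5.6000 theta=548/385 (≈1.4234)
After 5 (propagate distance d=32): x=3076/77 (≈39.9481) theta=548/385 (≈1.4234)
After 6 (thin lens f=32): x=3076/77 (≈39.9481) theta=0.1750
After 7 (propagate distance d=26): x=68527/1540 (≈44.4981) theta=0.1750
After 8 (thin lens f=43): x=68527/1540 (≈44.4981) theta=-113877/132440 (≈-0.8598)
After 9 (propagate distance d=46 (to screen)): x=32749/6622 (≈4.9455) theta=-113877/132440 (≈-0.8598)
Rounded to 4 decimal places: x = 4.9455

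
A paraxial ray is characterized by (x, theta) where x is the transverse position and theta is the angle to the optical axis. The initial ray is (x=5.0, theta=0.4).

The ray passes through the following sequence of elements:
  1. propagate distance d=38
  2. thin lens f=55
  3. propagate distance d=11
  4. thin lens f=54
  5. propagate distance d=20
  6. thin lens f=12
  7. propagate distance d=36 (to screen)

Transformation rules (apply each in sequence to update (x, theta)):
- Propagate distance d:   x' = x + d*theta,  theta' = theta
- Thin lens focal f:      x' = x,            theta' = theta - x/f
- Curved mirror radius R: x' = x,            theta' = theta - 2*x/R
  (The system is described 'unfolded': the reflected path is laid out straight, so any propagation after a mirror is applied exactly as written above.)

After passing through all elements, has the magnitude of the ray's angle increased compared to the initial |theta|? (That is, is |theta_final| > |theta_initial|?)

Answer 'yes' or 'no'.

Answer: yes

Derivation:
Initial: x=5.0000 theta=0.4000
After 1 (propagate distance d=38): x=20.2000 theta=0.4000
After 2 (thin lens f=55): x=20.2000 theta=9/275 (≈0.0327)
After 3 (propagate distance d=11): x=20.5600 theta=9/275 (≈0.0327)
After 4 (thin lens f=54): x=20.5600 theta=-2584/7425 (≈-0.3480)
After 5 (propagate distance d=20): x=100978/7425 (≈13.5997) theta=-2584/7425 (≈-0.3480)
After 6 (thin lens f=12): x=100978/7425 (≈13.5997) theta=-65993/44550 (≈-1.4813)
After 7 (propagate distance d=36 (to screen)): x=-58996/1485 (≈-39.7279) theta=-65993/44550 (≈-1.4813)
|theta_initial|=0.4000 |theta_final|=65993/44550 (≈1.4813) -> increased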